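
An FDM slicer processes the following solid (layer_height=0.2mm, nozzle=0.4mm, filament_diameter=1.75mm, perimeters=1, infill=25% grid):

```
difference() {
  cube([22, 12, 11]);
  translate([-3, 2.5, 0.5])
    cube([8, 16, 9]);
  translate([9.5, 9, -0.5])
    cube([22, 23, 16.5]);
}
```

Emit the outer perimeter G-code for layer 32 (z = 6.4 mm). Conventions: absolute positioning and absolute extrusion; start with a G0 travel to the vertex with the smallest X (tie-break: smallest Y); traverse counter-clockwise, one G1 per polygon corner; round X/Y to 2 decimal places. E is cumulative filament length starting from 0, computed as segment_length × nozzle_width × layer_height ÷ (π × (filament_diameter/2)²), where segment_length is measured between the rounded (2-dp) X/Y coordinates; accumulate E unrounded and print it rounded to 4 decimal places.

At z = 6.4 mm: the 22×12 cube contributes its full rectangle; the cube at (-3, 2.5) is present — its section is the full 8×16 rectangle; the cube at (9.5, 9) (footprint 22×23) is included at this height; After the difference (first − rest): starting from the 22×12 cube, the 8×16 cube at (-3, 2.5) partially overlaps it — only the 47.50 mm² overlap (of its 128.00 mm²) is removed, clipping the outline; the 22×23 cube at (9.5, 9) partially overlaps it — only the 37.50 mm² overlap (of its 506.00 mm²) is removed, clipping the outline — 1 connected region. The outline is a single polygon with 8 vertices. Extrusion per mm of travel: 0.4 × 0.2 / (π × 0.875²) = 0.033260. Accumulating E over each segment gives final E = 2.2617.

G0 X0.00 Y0.00 Z6.40
G1 X22.00 Y0.00 E0.7317
G1 X22.00 Y9.00 E1.0311
G1 X9.50 Y9.00 E1.4468
G1 X9.50 Y12.00 E1.5466
G1 X5.00 Y12.00 E1.6963
G1 X5.00 Y2.50 E2.0122
G1 X0.00 Y2.50 E2.1785
G1 X0.00 Y0.00 E2.2617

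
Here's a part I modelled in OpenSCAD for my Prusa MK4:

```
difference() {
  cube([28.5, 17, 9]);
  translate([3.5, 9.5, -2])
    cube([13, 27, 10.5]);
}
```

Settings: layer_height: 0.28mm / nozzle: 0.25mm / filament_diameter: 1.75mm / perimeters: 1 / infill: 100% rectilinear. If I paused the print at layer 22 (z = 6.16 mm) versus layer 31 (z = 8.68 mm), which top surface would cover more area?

Layer 22 (z = 6.16): the 28.5×17 cube contributes its full rectangle (area 484.50 mm²); the cube at (3.5, 9.5) (footprint 13×27) is included at this height (area 351.00 mm²); Taking the first minus the rest: starting from the 28.5×17 cube (484.50 mm²), the 13×27 cube at (3.5, 9.5) partially overlaps it — only the 97.50 mm² overlap (of its 351.00 mm²) is removed, clipping the outline — area = 387.00 mm². So its area = 387.00 mm². Layer 31 (z = 8.68): the cube (footprint 28.5×17) is included at this height (area 484.50 mm²); the cube at (3.5, 9.5) is absent (z outside [-2, 8.5]); After the difference (first − rest): none of the subtracted shapes is present at this height, so the 28.5×17 cube is unchanged — area = 484.50 mm². So its area = 484.50 mm². Layer 31 is larger (484.50 vs 387.00 mm²).

layer 31 (z = 8.68 mm)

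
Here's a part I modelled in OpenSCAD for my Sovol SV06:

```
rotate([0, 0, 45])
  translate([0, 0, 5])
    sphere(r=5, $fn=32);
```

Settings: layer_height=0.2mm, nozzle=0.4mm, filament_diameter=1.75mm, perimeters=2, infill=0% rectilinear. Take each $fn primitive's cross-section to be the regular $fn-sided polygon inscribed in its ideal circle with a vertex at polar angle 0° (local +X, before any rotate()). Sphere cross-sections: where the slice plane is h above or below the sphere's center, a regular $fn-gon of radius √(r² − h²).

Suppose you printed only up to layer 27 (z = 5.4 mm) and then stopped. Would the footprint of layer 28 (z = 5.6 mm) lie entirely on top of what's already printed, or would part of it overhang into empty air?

Compare the two slices. At z = 5.4: the r=5 sphere slices to a regular 32-gon of circumradius 4.984 (√(r²−h²) with h=0.4 from center) (area = (32/2)·4.984²·sin(360°/32) = 77.54 mm²); (whole slice rotated 45° about Z — lengths, areas and connectivity unchanged). At z = 5.6: the r=5 sphere slices to a regular 32-gon of circumradius 4.964 (√(r²−h²) with h=0.6 from center) (area = (32/2)·4.964²·sin(360°/32) = 76.91 mm²); (whole slice rotated 45° about Z — lengths, areas and connectivity unchanged). Checking containment: the cross-section at z = 5.6 is a subset of the cross-section at z = 5.4.

entirely on top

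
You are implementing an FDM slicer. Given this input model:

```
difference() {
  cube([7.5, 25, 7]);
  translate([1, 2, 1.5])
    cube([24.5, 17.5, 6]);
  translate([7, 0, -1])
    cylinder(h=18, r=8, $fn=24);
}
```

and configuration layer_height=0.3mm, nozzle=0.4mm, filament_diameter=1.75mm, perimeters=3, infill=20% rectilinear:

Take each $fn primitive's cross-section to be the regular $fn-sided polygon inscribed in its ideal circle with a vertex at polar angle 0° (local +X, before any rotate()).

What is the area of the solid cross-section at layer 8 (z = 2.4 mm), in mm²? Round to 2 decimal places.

56.19 mm²

At z = 2.4 mm: the cube (footprint 7.5×25) is included at this height (area 187.50 mm²); the 24.5×17.5 cube at (1, 2) contributes its full rectangle (area 428.75 mm²); the r=8 cylinder at (7, 0) contributes a regular 24-gon of circumradius 8 (area = (24/2)·8.000²·sin(360°/24) = 198.77 mm²); Taking the first minus the rest: starting from the 7.5×25 cube (187.50 mm²), the 24.5×17.5 cube at (1, 2) partially overlaps it — only the 113.75 mm² overlap (of its 428.75 mm²) is removed, clipping the outline; the r=8 cylinder at (7, 0) partially overlaps it — only the 17.56 mm² overlap (of its 198.77 mm²) is removed, clipping the outline — area = 56.19 mm². Overall, the cross-section is a single solid region. Net area = 56.19 mm².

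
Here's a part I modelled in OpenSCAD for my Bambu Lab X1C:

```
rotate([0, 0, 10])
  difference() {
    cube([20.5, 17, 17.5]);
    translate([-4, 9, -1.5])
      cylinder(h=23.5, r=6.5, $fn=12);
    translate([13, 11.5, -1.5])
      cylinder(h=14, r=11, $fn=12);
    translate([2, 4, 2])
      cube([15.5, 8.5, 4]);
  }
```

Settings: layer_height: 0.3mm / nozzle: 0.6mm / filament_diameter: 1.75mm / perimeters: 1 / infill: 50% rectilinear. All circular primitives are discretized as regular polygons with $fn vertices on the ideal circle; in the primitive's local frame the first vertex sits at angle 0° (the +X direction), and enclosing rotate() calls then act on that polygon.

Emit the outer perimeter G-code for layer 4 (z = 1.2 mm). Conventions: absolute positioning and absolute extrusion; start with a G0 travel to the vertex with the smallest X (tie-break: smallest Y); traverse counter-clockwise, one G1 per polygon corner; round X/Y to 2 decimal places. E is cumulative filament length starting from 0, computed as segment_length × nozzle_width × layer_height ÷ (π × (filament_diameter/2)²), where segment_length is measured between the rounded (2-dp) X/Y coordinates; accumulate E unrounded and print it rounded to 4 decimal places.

At z = 1.2 mm: the 20.5×17 cube contributes its full rectangle; the r=6.5 cylinder at (-4, 9) gives a regular 12-gon of circumradius 6.5 (constant along its height); the cylinder at (13, 11.5): section is a regular 12-gon, circumradius r=11; the cube at (2, 4) is not intersected at this z (z outside [2, 6]); Subtracting the remaining from the first: starting from the 20.5×17 cube, the r=6.5 cylinder at (-4, 9) partially overlaps it — only the 16.07 mm² overlap (of its 126.75 mm²) is removed, clipping the outline; the r=11 cylinder at (13, 11.5) partially overlaps it — only the 261.95 mm² overlap (of its 363.00 mm²) is removed, clipping the outline — 1 connected region; (rotated 10° about Z; rotation is an isometry so areas/perimeters/island counts are preserved). The outline is a single polygon with 15 vertices. Extrusion per mm of travel: 0.6 × 0.3 / (π × 0.875²) = 0.074835. Accumulating E over each segment gives final E = 5.8237.

G0 X-2.95 Y16.74 Z1.20
G1 X-2.41 Y13.67 E0.2333
G1 X-0.52 Y12.35 E0.4058
G1 X0.90 Y9.30 E0.6576
G1 X0.61 Y5.95 E0.9092
G1 X-0.72 Y4.06 E1.0821
G1 X0.00 Y0.00 E1.3907
G1 X20.19 Y3.56 E2.9250
G1 X19.50 Y7.47 E3.2221
G1 X17.88 Y5.16 E3.4332
G1 X12.72 Y2.75 E3.8594
G1 X7.04 Y3.25 E4.2861
G1 X2.38 Y6.51 E4.7117
G1 X-0.03 Y11.67 E5.1379
G1 X0.47 Y17.34 E5.5639
G1 X-2.95 Y16.74 E5.8237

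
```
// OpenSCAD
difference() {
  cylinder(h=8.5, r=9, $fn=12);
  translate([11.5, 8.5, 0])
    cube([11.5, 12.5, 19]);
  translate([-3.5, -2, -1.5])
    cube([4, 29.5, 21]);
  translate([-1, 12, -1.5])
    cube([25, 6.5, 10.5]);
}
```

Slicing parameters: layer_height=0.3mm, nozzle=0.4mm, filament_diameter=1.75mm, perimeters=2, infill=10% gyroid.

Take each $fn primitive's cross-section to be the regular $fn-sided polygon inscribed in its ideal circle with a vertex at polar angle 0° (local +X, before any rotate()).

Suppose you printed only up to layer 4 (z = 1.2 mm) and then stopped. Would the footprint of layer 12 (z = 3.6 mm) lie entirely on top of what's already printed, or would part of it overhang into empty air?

Compare the two slices. At z = 1.2: the r=9 cylinder contributes a regular 12-gon of circumradius 9 (area = (12/2)·9.000²·sin(360°/12) = 243.00 mm²); the cube at (11.5, 8.5) (footprint 11.5×12.5) is included at this height (area 143.75 mm²); the cube at (-3.5, -2) is present — its section is the full 4×29.5 rectangle (area 118.00 mm²); the cube at (-1, 12) (footprint 25×6.5) is included at this height (area 162.50 mm²); After the difference (first − rest): starting from the r=9 cylinder (243.00 mm²), the 11.5×12.5 cube at (11.5, 8.5) misses the remaining region (no effect); the 4×29.5 cube at (-3.5, -2) partially overlaps it — only the 42.33 mm² overlap (of its 118.00 mm²) is removed, clipping the outline; the 25×6.5 cube at (-1, 12) misses the remaining region (no effect) — area = 200.67 mm². At z = 3.6: the r=9 cylinder contributes a regular 12-gon of circumradius 9 (area = (12/2)·9.000²·sin(360°/12) = 243.00 mm²); the cube at (11.5, 8.5) (footprint 11.5×12.5) is included at this height (area 143.75 mm²); the 4×29.5 cube at (-3.5, -2) contributes its full rectangle (area 118.00 mm²); the 25×6.5 cube at (-1, 12) contributes its full rectangle (area 162.50 mm²); Taking the first minus the rest: starting from the r=9 cylinder (243.00 mm²), the 11.5×12.5 cube at (11.5, 8.5) misses the remaining region (no effect); the 4×29.5 cube at (-3.5, -2) partially overlaps it — only the 42.33 mm² overlap (of its 118.00 mm²) is removed, clipping the outline; the 25×6.5 cube at (-1, 12) misses the remaining region (no effect) — area = 200.67 mm². Checking containment: the cross-section at z = 3.6 is a subset of the cross-section at z = 1.2.

entirely on top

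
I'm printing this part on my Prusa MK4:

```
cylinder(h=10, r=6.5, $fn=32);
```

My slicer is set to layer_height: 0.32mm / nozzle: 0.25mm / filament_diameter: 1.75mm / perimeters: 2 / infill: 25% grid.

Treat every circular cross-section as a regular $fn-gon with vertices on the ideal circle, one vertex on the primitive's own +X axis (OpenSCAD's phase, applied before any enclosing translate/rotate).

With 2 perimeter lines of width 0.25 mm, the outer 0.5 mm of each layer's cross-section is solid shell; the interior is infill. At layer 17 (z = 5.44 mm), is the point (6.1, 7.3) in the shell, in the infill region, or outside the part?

At z = 5.44 mm: the r=6.5 cylinder contributes a regular 32-gon of circumradius 6.5. Overall, the cross-section is a single solid region. The nearest boundary edge runs (4.60, 4.60)→(3.61, 5.40); distance from the point to it = 3.04 mm. The point is not inside any of the regions above, so it lies outside the cross-section (3.04 mm from the nearest boundary).

outside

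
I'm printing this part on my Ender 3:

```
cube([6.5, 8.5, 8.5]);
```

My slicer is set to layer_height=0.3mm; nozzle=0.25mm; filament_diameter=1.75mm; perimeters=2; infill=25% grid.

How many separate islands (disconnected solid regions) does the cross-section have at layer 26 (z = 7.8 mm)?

1

At z = 7.8 mm: the cube (footprint 6.5×8.5) is included at this height. Overall, the cross-section is a single solid region. Island count = 1.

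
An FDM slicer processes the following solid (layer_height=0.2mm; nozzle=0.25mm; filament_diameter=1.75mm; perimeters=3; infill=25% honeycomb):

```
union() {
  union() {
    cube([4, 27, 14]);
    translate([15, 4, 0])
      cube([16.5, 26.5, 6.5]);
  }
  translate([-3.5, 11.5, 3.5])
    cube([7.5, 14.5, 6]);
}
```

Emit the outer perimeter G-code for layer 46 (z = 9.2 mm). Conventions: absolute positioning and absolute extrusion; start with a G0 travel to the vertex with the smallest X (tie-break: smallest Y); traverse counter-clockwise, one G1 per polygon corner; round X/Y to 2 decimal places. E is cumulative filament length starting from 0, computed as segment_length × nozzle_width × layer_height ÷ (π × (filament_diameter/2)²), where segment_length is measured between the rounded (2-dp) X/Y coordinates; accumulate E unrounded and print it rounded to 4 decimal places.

At z = 9.2 mm: the cube (footprint 4×27) is included at this height; the cube at (15, 4) is absent (z outside [0, 6.5]); Merging all regions: only the 4×27 cube is present, so the union is just that shape — 1 connected region; the 7.5×14.5 cube at (-3.5, 11.5) contributes its full rectangle; Merging all regions: the regions partially overlap (shared area 58.00 mm²), so overlapping operands fuse into one piece — 1 connected region. The outline is a single polygon with 8 vertices. Extrusion per mm of travel: 0.25 × 0.2 / (π × 0.875²) = 0.020788. Accumulating E over each segment gives final E = 1.4343.

G0 X-3.50 Y11.50 Z9.20
G1 X0.00 Y11.50 E0.0728
G1 X0.00 Y0.00 E0.3118
G1 X4.00 Y0.00 E0.3950
G1 X4.00 Y27.00 E0.9562
G1 X0.00 Y27.00 E1.0394
G1 X0.00 Y26.00 E1.0602
G1 X-3.50 Y26.00 E1.1329
G1 X-3.50 Y11.50 E1.4343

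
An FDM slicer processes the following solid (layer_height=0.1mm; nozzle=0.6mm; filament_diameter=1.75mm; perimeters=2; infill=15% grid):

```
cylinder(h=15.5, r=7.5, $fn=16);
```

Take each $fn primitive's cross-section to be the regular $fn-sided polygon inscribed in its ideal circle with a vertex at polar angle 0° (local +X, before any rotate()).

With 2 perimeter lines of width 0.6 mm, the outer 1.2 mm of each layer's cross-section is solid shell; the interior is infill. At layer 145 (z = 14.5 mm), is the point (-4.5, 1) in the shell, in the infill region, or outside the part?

infill

At z = 14.5 mm: the cylinder: section is a regular 16-gon, circumradius r=7.5. Overall, the cross-section is a single solid region. The nearest boundary edge runs (-6.93, 2.87)→(-7.50, 0.00); distance from the point to it = 2.75 mm. The point is inside the cross-section and 2.75 mm from the nearest boundary — more than the 1.2 mm shell width (2 × 0.6), so it's in the infill interior.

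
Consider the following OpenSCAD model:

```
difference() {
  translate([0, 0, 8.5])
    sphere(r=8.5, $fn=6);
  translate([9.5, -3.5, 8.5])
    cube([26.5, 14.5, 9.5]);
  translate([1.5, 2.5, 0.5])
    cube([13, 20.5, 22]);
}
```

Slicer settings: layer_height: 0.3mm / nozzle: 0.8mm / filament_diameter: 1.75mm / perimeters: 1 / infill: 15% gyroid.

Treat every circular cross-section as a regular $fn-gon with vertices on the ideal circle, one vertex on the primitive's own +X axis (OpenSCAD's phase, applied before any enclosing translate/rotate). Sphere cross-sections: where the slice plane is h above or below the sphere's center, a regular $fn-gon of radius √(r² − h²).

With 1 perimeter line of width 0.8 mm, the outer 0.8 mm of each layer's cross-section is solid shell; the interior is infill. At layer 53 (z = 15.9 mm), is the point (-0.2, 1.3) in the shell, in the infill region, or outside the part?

infill

At z = 15.9 mm: the r=8.5 sphere slices to a regular 6-gon of circumradius 4.182 (√(r²−h²) with h=7.4 from center); the cube at (9.5, -3.5) (footprint 26.5×14.5) is included at this height; the cube at (1.5, 2.5) is present — its section is the full 13×20.5 rectangle; After the difference (first − rest): starting from the r=8.5 sphere, the 26.5×14.5 cube at (9.5, -3.5) misses the remaining region (no effect); the 13×20.5 cube at (1.5, 2.5) partially overlaps it — only the 1.03 mm² overlap (of its 266.50 mm²) is removed, clipping the outline — 1 connected region. Overall, the cross-section is a single solid region. The nearest boundary edge runs (1.50, 3.62)→(1.50, 2.50); distance from the point to it = 2.08 mm. The point is inside the cross-section and 2.08 mm from the nearest boundary — more than the 0.8 mm shell width (1 × 0.8), so it's in the infill interior.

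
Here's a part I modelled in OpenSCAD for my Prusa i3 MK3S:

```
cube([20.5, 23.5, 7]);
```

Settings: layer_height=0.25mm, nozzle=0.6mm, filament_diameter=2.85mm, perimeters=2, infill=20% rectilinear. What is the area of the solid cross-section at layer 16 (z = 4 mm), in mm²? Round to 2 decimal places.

At z = 4 mm: the 20.5×23.5 cube contributes its full rectangle (area 481.75 mm²). Overall, the cross-section is a single solid region. Net area = 481.75 mm².

481.75 mm²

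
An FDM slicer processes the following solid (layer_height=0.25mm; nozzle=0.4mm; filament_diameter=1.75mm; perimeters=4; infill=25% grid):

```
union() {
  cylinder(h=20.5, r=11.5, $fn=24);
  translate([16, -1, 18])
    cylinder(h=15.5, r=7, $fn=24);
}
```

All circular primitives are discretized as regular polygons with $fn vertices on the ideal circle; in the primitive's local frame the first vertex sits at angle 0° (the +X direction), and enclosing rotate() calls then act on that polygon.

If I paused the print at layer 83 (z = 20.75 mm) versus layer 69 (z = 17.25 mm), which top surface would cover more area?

Layer 83 (z = 20.75): the cylinder does not reach this height (z outside [0, 20.5]); the r=7 cylinder at (16, -1) contributes a regular 24-gon of circumradius 7 (area = (24/2)·7.000²·sin(360°/24) = 152.19 mm²); Merging all regions: only the r=7 cylinder at (16, -1) is present, so the union is just that shape — area = 152.19 mm². So its area = 152.19 mm². Layer 69 (z = 17.25): the r=11.5 cylinder gives a regular 24-gon of circumradius 11.5 (constant along its height) (area = (24/2)·11.500²·sin(360°/24) = 410.75 mm²); the cylinder at (16, -1) is absent (z outside [18, 33.5]); Combining (union): only the r=11.5 cylinder is present, so the union is just that shape — area = 410.75 mm². So its area = 410.75 mm². Layer 69 is larger (410.75 vs 152.19 mm²).

layer 69 (z = 17.25 mm)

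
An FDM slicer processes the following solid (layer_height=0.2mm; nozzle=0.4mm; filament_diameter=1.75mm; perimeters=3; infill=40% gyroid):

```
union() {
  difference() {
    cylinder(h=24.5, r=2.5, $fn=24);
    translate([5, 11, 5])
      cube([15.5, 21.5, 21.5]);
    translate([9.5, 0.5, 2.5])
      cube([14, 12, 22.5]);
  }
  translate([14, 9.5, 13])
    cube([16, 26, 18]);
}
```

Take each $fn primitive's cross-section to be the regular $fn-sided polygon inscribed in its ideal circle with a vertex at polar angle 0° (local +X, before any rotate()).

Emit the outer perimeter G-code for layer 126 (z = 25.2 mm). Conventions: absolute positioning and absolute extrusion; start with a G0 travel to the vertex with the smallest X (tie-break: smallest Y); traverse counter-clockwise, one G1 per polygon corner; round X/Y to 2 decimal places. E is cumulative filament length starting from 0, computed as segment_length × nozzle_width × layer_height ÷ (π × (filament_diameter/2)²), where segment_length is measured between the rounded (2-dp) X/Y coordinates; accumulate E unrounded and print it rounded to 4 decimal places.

G0 X14.00 Y9.50 Z25.20
G1 X30.00 Y9.50 E0.5322
G1 X30.00 Y35.50 E1.3969
G1 X14.00 Y35.50 E1.9291
G1 X14.00 Y9.50 E2.7939

At z = 25.2 mm: the cylinder does not reach this height (z outside [0, 24.5]); the cube at (5, 11) is present — its section is the full 15.5×21.5 rectangle; the cube at (9.5, 0.5) is not intersected at this z (z outside [2.5, 25]); Taking the first minus the rest: the first operand is absent here, so nothing remains; the cube at (14, 9.5) is present — its section is the full 16×26 rectangle; Combining (union): only the 16×26 cube at (14, 9.5) is present, so the union is just that shape — 1 connected region. The outline is a single polygon with 4 vertices. Extrusion per mm of travel: 0.4 × 0.2 / (π × 0.875²) = 0.033260. Accumulating E over each segment gives final E = 2.7939.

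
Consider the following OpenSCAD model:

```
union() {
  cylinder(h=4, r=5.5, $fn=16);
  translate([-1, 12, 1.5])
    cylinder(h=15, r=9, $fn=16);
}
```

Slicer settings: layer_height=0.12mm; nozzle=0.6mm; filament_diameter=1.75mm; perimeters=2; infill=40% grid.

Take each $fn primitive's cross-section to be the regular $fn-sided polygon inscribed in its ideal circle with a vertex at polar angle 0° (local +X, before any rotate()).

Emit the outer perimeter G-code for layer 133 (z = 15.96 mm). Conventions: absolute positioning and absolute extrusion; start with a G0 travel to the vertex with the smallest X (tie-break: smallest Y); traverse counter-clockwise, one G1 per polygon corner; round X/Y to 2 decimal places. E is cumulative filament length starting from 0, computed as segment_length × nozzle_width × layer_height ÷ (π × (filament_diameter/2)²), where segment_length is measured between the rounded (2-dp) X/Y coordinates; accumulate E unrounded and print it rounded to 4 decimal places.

G0 X-10.00 Y12.00 Z15.96
G1 X-9.31 Y8.56 E0.1050
G1 X-7.36 Y5.64 E0.2101
G1 X-4.44 Y3.69 E0.3152
G1 X-1.00 Y3.00 E0.4203
G1 X2.44 Y3.69 E0.5253
G1 X5.36 Y5.64 E0.6304
G1 X7.31 Y8.56 E0.7355
G1 X8.00 Y12.00 E0.8405
G1 X7.31 Y15.44 E0.9455
G1 X5.36 Y18.36 E1.0507
G1 X2.44 Y20.31 E1.1558
G1 X-1.00 Y21.00 E1.2608
G1 X-4.44 Y20.31 E1.3658
G1 X-7.36 Y18.36 E1.4709
G1 X-9.31 Y15.44 E1.5760
G1 X-10.00 Y12.00 E1.6810

At z = 15.96 mm: the cylinder is absent (z outside [0, 4]); the cylinder at (-1, 12): section is a regular 16-gon, circumradius r=9; Combining (union): only the r=9 cylinder at (-1, 12) is present, so the union is just that shape — 1 connected region. The outline is a single polygon with 16 vertices. Extrusion per mm of travel: 0.6 × 0.12 / (π × 0.875²) = 0.029934. Accumulating E over each segment gives final E = 1.6810.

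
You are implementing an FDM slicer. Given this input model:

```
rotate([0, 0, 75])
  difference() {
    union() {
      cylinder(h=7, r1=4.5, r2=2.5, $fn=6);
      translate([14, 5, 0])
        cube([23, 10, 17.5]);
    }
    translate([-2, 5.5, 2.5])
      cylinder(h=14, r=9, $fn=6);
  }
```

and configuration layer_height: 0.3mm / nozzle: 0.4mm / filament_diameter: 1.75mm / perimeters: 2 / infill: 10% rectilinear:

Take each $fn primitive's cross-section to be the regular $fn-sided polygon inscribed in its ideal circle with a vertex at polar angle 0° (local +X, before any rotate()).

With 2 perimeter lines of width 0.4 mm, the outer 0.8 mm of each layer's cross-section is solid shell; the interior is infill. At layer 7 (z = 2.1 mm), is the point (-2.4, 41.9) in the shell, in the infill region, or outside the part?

outside

At z = 2.1 mm: the cone (r1=4.5→r2=2.5) has section circumradius 3.900 here — a regular 6-gon; the cube at (14, 5) (footprint 23×10) is included at this height; Taking the union: the 2 present regions are separate (no shared area or edge), so areas and boundary lengths simply add and each stays a separate island — 2 connected regions; the cylinder at (-2, 5.5) does not reach this height (z outside [2.5, 16.5]); After the difference (first − rest): none of the subtracted shapes is present at this height, so the result so far is unchanged — 2 connected regions; (whole slice rotated 75° about Z — lengths, areas and connectivity unchanged). Overall, the cross-section has 2 separate islands. Undo the 75° rotation: the query point maps to (39.851, 13.163) in the un-rotated model frame. The nearest boundary edge runs (37.00, 15.00)→(37.00, 5.00); distance from the point to it = 2.85 mm. The point is not inside any of the regions above, so it lies outside the cross-section (2.85 mm from the nearest boundary).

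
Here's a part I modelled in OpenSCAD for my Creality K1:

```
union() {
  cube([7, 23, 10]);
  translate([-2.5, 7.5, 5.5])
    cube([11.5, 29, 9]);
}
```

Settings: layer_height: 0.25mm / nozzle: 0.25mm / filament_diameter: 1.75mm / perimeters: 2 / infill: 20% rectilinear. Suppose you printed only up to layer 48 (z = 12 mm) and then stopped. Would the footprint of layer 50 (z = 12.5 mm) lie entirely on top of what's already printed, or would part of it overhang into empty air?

entirely on top

Compare the two slices. At z = 12: the cube is not intersected at this z (z outside [0, 10]); the cube at (-2.5, 7.5) is present — its section is the full 11.5×29 rectangle (area 333.50 mm²); Merging all regions: only the 11.5×29 cube at (-2.5, 7.5) is present, so the union is just that shape — area = 333.50 mm². At z = 12.5: the cube is absent (z outside [0, 10]); the cube at (-2.5, 7.5) (footprint 11.5×29) is included at this height (area 333.50 mm²); Taking the union: only the 11.5×29 cube at (-2.5, 7.5) is present, so the union is just that shape — area = 333.50 mm². Checking containment: the cross-section at z = 12.5 is a subset of the cross-section at z = 12.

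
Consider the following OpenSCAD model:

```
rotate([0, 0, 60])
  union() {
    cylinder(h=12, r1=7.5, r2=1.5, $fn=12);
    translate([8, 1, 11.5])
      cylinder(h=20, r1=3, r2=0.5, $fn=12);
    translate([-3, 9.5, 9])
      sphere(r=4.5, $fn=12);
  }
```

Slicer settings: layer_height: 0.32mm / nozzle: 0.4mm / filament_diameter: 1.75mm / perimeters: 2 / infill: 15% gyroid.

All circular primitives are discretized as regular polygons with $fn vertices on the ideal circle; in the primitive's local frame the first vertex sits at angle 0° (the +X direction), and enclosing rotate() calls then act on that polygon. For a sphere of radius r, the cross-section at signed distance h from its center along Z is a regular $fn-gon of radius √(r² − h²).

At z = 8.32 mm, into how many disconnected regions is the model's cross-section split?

At z = 8.32 mm: the cone (r1=7.5→r2=1.5) has section circumradius 3.340 here — a regular 12-gon; the cone at (8, 1) does not reach this height (z outside [11.5, 31.5]); the sphere at (-3, 9.5): section is a regular 12-gon, circumradius = √(r²−h²) = √(4.5²−0.68²) = 4.448; Taking the union: the 2 present regions are separate (no shared area or edge), so areas and boundary lengths simply add and each stays a separate island — 2 connected regions; (whole slice rotated 60° about Z — lengths, areas and connectivity unchanged). The result has 2 disconnected regions.

2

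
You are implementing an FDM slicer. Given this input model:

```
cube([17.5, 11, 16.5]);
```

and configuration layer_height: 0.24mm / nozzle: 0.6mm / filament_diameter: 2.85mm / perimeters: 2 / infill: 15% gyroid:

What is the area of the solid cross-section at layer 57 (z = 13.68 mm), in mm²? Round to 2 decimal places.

At z = 13.68 mm: the cube is present — its section is the full 17.5×11 rectangle (area 192.50 mm²). Overall, the cross-section is a single solid region. Net area = 192.50 mm².

192.50 mm²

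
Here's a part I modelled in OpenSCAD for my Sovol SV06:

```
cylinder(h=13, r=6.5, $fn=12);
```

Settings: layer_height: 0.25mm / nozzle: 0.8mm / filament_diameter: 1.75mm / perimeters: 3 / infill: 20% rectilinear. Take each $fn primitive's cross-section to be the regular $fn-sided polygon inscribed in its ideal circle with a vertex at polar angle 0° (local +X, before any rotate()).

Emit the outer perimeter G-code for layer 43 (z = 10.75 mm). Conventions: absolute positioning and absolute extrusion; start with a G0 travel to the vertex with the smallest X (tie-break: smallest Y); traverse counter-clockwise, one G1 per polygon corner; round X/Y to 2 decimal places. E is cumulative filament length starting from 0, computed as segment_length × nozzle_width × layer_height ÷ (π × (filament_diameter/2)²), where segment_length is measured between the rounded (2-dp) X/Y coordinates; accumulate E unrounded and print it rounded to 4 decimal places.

At z = 10.75 mm: the cylinder: section is a regular 12-gon, circumradius r=6.5. The outline is a single polygon with 12 vertices. Extrusion per mm of travel: 0.8 × 0.25 / (π × 0.875²) = 0.083150. Accumulating E over each segment gives final E = 3.3575.

G0 X-6.50 Y0.00 Z10.75
G1 X-5.63 Y-3.25 E0.2798
G1 X-3.25 Y-5.63 E0.5596
G1 X0.00 Y-6.50 E0.8394
G1 X3.25 Y-5.63 E1.1191
G1 X5.63 Y-3.25 E1.3990
G1 X6.50 Y0.00 E1.6788
G1 X5.63 Y3.25 E1.9585
G1 X3.25 Y5.63 E2.2384
G1 X0.00 Y6.50 E2.5181
G1 X-3.25 Y5.63 E2.7979
G1 X-5.63 Y3.25 E3.0778
G1 X-6.50 Y0.00 E3.3575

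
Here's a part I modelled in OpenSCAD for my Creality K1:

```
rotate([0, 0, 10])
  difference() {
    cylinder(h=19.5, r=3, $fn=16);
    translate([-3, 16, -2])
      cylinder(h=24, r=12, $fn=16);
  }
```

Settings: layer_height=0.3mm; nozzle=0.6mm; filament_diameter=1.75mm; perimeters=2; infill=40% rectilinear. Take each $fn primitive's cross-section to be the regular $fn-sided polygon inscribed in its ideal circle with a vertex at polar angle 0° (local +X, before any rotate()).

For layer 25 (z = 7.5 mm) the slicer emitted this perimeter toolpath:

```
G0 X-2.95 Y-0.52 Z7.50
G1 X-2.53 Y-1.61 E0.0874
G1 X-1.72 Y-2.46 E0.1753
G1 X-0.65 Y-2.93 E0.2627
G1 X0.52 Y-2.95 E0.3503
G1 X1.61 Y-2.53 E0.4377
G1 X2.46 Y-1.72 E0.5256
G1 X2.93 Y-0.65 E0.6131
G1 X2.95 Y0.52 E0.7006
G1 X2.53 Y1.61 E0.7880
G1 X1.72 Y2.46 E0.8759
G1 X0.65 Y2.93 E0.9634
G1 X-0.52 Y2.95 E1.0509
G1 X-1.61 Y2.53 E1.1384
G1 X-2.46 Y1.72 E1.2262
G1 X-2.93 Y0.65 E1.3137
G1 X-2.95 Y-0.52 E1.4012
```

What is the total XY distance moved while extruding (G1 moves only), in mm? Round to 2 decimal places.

Sum the Euclidean lengths of each G1 segment: total = 18.72 mm.

18.72 mm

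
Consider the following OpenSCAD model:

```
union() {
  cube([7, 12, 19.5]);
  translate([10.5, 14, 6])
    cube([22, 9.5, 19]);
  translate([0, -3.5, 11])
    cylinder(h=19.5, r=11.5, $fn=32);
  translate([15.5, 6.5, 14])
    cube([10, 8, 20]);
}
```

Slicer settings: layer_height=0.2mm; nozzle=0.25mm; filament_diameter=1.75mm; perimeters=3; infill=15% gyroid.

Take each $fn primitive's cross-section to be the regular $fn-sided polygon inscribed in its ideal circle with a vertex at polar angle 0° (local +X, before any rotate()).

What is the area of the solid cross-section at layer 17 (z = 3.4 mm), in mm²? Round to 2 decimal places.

84.00 mm²

At z = 3.4 mm: the 7×12 cube contributes its full rectangle (area 84.00 mm²); the cube at (10.5, 14) is absent (z outside [6, 25]); the cylinder at (0, -3.5) is absent (z outside [11, 30.5]); the cube at (15.5, 6.5) is absent (z outside [14, 34]); Combining (union): only the 7×12 cube is present, so the union is just that shape — area = 84.00 mm². Overall, the cross-section is a single solid region. Net area = 84.00 mm².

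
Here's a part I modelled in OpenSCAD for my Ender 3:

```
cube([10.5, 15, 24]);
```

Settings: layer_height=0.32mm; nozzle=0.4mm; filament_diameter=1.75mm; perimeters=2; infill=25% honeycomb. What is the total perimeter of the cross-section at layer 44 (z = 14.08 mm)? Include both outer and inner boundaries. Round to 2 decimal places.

51.00 mm

At z = 14.08 mm: the 10.5×15 cube contributes its full rectangle (perimeter 51.00 mm). Overall, the cross-section is a single solid region. Total boundary length (outer) = 51.00 mm.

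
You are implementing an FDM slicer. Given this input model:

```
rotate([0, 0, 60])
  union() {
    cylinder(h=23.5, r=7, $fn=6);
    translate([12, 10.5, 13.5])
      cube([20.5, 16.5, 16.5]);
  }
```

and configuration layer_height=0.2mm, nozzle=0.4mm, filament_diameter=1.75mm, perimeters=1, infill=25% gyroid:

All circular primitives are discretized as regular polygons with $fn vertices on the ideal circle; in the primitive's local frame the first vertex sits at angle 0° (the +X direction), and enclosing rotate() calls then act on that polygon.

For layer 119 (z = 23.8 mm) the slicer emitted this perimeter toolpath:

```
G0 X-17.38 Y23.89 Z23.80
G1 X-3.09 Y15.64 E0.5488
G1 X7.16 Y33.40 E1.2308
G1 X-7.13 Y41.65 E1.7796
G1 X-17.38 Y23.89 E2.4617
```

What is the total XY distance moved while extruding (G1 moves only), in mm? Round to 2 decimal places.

Sum the Euclidean lengths of each G1 segment: total = 74.01 mm.

74.01 mm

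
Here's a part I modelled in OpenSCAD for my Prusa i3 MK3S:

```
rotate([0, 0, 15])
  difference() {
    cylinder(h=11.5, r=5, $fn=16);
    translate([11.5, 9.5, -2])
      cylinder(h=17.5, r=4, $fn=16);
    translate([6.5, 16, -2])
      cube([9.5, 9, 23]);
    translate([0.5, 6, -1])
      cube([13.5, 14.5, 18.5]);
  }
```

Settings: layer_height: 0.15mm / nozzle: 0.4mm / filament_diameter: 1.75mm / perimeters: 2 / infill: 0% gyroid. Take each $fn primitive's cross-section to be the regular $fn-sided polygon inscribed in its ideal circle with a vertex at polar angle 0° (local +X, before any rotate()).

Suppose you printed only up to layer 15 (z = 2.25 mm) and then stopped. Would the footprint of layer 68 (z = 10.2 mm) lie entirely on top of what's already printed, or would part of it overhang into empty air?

Compare the two slices. At z = 2.25: the r=5 cylinder contributes a regular 16-gon of circumradius 5 (area = (16/2)·5.000²·sin(360°/16) = 76.54 mm²); the cylinder at (11.5, 9.5): section is a regular 16-gon, circumradius r=4 (area = (16/2)·4.000²·sin(360°/16) = 48.98 mm²); the cube at (6.5, 16) is present — its section is the full 9.5×9 rectangle (area 85.50 mm²); the cube at (0.5, 6) (footprint 13.5×14.5) is included at this height (area 195.75 mm²); Subtracting the remaining from the first: starting from the r=5 cylinder (76.54 mm²), the r=4 cylinder at (11.5, 9.5) misses the remaining region (no effect); the 9.5×9 cube at (6.5, 16) misses the remaining region (no effect); the 13.5×14.5 cube at (0.5, 6) misses the remaining region (no effect) — area = 76.54 mm²; (rotated 15° about Z; rotation is an isometry so areas/perimeters/island counts are preserved). At z = 10.2: the r=5 cylinder gives a regular 16-gon of circumradius 5 (constant along its height) (area = (16/2)·5.000²·sin(360°/16) = 76.54 mm²); the r=4 cylinder at (11.5, 9.5) gives a regular 16-gon of circumradius 4 (constant along its height) (area = (16/2)·4.000²·sin(360°/16) = 48.98 mm²); the cube at (6.5, 16) (footprint 9.5×9) is included at this height (area 85.50 mm²); the 13.5×14.5 cube at (0.5, 6) contributes its full rectangle (area 195.75 mm²); Subtracting the remaining from the first: starting from the r=5 cylinder (76.54 mm²), the r=4 cylinder at (11.5, 9.5) misses the remaining region (no effect); the 9.5×9 cube at (6.5, 16) misses the remaining region (no effect); the 13.5×14.5 cube at (0.5, 6) misses the remaining region (no effect) — area = 76.54 mm²; (whole slice rotated 15° about Z — lengths, areas and connectivity unchanged). Checking containment: the cross-section at z = 10.2 is a subset of the cross-section at z = 2.25.

entirely on top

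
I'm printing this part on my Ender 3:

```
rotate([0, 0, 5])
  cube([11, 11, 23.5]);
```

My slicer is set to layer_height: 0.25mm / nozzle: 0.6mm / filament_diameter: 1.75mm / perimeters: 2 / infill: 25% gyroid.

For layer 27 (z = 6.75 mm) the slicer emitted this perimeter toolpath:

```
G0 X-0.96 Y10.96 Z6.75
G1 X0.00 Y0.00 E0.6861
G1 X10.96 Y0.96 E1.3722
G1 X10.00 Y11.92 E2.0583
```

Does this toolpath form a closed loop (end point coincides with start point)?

no

Start point (G0): (-0.96, 10.96). End point (last G1): the path does not return to the start — open.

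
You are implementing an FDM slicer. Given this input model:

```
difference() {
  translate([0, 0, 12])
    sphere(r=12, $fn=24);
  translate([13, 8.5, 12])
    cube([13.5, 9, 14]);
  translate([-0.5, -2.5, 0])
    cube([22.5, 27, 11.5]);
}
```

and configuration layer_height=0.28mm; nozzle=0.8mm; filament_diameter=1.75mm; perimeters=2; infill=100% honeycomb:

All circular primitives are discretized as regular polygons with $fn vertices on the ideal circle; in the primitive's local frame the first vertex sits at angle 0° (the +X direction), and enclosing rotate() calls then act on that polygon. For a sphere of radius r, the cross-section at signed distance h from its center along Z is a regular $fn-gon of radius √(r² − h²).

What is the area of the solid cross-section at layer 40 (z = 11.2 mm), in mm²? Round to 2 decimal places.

297.20 mm²

At z = 11.2 mm: the sphere: section is a regular 24-gon, circumradius = √(r²−h²) = √(12²−0.8²) = 11.973 (area = (24/2)·11.973²·sin(360°/24) = 445.25 mm²); the cube at (13, 8.5) is absent (z outside [12, 26]); the cube at (-0.5, -2.5) is present — its section is the full 22.5×27 rectangle (area 607.50 mm²); Taking the first minus the rest: starting from the r=12 sphere (445.25 mm²), the 22.5×27 cube at (-0.5, -2.5) partially overlaps it — only the 148.05 mm² overlap (of its 607.50 mm²) is removed, clipping the outline — area = 297.20 mm². Overall, the cross-section is a single solid region. Net area = 297.20 mm².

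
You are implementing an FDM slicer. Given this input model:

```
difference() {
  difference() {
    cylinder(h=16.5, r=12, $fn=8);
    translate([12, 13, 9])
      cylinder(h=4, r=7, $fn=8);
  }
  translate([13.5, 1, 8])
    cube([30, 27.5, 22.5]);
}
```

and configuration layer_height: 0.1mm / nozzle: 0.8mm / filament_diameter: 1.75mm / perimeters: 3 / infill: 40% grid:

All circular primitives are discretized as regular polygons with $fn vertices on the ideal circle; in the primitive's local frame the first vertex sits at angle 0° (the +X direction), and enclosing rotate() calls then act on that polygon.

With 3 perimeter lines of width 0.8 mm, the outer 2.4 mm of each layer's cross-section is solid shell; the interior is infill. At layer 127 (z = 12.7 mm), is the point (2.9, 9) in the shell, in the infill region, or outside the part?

shell

At z = 12.7 mm: the r=12 cylinder contributes a regular 8-gon of circumradius 12; the r=7 cylinder at (12, 13) contributes a regular 8-gon of circumradius 7; Taking the first minus the rest: starting from the r=12 cylinder, the r=7 cylinder at (12, 13) partially overlaps it — only the 2.01 mm² overlap (of its 138.59 mm²) is removed, clipping the outline — 1 connected region; the cube at (13.5, 1) (footprint 30×27.5) is included at this height; Taking the first minus the rest: starting from the result so far, the 30×27.5 cube at (13.5, 1) misses the remaining region (no effect) — 1 connected region. Overall, the cross-section is a single solid region. The nearest boundary edge runs (0.00, 12.00)→(6.54, 9.29); distance from the point to it = 1.66 mm. The point is inside the cross-section, 1.66 mm from the nearest boundary — within the 2.4 mm shell band (3 × 0.8).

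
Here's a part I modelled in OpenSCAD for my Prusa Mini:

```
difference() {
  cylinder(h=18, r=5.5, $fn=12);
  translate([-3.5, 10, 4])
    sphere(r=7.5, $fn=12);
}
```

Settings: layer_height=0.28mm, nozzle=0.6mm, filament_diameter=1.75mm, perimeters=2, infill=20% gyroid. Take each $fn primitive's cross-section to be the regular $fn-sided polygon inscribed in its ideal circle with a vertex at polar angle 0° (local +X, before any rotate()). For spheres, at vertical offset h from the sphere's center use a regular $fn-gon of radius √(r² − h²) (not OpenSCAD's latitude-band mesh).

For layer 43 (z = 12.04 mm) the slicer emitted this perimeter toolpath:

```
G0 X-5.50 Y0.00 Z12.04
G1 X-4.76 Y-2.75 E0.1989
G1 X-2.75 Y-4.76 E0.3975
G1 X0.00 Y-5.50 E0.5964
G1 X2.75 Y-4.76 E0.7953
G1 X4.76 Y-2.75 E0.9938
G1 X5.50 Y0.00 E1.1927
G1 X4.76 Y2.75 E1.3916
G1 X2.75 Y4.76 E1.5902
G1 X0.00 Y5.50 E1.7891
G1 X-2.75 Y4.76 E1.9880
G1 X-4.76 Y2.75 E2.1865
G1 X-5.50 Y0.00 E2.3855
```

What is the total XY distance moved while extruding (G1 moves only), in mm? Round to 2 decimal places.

Sum the Euclidean lengths of each G1 segment: total = 34.15 mm.

34.15 mm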